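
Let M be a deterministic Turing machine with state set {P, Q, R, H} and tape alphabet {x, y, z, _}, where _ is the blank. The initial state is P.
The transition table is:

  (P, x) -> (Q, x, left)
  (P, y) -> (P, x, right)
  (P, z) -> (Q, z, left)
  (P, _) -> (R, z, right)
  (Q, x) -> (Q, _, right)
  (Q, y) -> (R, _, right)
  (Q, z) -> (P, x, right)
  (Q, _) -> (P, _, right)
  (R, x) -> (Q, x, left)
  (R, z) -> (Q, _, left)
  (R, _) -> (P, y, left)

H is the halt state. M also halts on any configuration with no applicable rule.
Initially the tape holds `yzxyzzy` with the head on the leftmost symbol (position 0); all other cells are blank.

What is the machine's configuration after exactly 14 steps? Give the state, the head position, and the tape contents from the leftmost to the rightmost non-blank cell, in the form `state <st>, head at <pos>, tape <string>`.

state=P head=0 tape=[y]zxyzzy   (P,y)→(P,x,right)
state=P head=1 tape=x[z]xyzzy   (P,z)→(Q,z,left)
state=Q head=0 tape=[x]zxyzzy   (Q,x)→(Q,_,right)
state=Q head=1 tape=_[z]xyzzy   (Q,z)→(P,x,right)
state=P head=2 tape=_x[x]yzzy   (P,x)→(Q,x,left)
state=Q head=1 tape=_[x]xyzzy   (Q,x)→(Q,_,right)
state=Q head=2 tape=__[x]yzzy   (Q,x)→(Q,_,right)
state=Q head=3 tape=___[y]zzy   (Q,y)→(R,_,right)
state=R head=4 tape=____[z]zy   (R,z)→(Q,_,left)
state=Q head=3 tape=___[_]_zy   (Q,_)→(P,_,right)
state=P head=4 tape=____[_]zy   (P,_)→(R,z,right)
state=R head=5 tape=____z[z]y   (R,z)→(Q,_,left)
state=Q head=4 tape=____[z]_y   (Q,z)→(P,x,right)
state=P head=5 tape=____x[_]y   (P,_)→(R,z,right)
state=R head=6 tape=____xz[y]
After 14 steps: state R, head at 6, tape xzy.

state R, head at 6, tape xzy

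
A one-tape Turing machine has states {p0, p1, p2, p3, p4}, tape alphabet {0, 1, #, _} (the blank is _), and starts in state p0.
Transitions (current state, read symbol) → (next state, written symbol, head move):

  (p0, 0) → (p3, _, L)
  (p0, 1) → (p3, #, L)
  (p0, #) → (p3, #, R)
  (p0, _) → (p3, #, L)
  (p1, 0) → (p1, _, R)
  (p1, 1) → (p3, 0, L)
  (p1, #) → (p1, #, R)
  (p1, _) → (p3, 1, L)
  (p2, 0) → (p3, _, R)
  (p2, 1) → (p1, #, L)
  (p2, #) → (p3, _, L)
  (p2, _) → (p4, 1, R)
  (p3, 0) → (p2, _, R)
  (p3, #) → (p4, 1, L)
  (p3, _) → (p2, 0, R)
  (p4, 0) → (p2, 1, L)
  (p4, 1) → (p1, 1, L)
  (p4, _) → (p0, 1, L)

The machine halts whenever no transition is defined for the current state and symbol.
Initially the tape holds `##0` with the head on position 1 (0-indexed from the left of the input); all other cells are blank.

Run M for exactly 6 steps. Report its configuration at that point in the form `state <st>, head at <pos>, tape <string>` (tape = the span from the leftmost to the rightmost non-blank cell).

state p2, head at 3, tape ##0#1

state=p0 head=1 tape=#[#]0__   (p0,#)→(p3,#,R)
state=p3 head=2 tape=##[0]__   (p3,0)→(p2,_,R)
state=p2 head=3 tape=##_[_]_   (p2,_)→(p4,1,R)
state=p4 head=4 tape=##_1[_]   (p4,_)→(p0,1,L)
state=p0 head=3 tape=##_[1]1   (p0,1)→(p3,#,L)
state=p3 head=2 tape=##[_]#1   (p3,_)→(p2,0,R)
state=p2 head=3 tape=##0[#]1
After 6 steps: state p2, head at 3, tape ##0#1.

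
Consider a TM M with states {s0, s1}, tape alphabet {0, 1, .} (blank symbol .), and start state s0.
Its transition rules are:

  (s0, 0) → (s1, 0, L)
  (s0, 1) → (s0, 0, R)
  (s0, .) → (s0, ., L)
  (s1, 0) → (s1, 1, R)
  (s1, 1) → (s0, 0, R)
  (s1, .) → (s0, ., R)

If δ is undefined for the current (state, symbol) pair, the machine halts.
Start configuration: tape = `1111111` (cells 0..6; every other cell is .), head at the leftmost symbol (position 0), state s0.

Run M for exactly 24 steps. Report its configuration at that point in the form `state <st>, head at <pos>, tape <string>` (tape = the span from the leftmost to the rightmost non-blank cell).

s0 | [1]111111..   read 1 → write 0, move R, go to s0
s0 | 0[1]11111..   read 1 → write 0, move R, go to s0
s0 | 00[1]1111..   read 1 → write 0, move R, go to s0
s0 | 000[1]111..   read 1 → write 0, move R, go to s0
s0 | 0000[1]11..   read 1 → write 0, move R, go to s0
s0 | 00000[1]1..   read 1 → write 0, move R, go to s0
s0 | 000000[1]..   read 1 → write 0, move R, go to s0
s0 | 0000000[.].   read . → write ., move L, go to s0
s0 | 000000[0]..   read 0 → write 0, move L, go to s1
s1 | 00000[0]0..   read 0 → write 1, move R, go to s1
s1 | 000001[0]..   read 0 → write 1, move R, go to s1
s1 | 0000011[.].   read . → write ., move R, go to s0
s0 | 0000011.[.]   read . → write ., move L, go to s0
s0 | 0000011[.].   read . → write ., move L, go to s0
s0 | 000001[1]..   read 1 → write 0, move R, go to s0
s0 | 0000010[.].   read . → write ., move L, go to s0
s0 | 000001[0]..   read 0 → write 0, move L, go to s1
s1 | 00000[1]0..   read 1 → write 0, move R, go to s0
s0 | 000000[0]..   read 0 → write 0, move L, go to s1
s1 | 00000[0]0..   read 0 → write 1, move R, go to s1
s1 | 000001[0]..   read 0 → write 1, move R, go to s1
s1 | 0000011[.].   read . → write ., move R, go to s0
s0 | 0000011.[.]   read . → write ., move L, go to s0
s0 | 0000011[.].   read . → write ., move L, go to s0
s0 | 000001[1]..
After 24 steps: state s0, head at 6, tape 0000011.

state s0, head at 6, tape 0000011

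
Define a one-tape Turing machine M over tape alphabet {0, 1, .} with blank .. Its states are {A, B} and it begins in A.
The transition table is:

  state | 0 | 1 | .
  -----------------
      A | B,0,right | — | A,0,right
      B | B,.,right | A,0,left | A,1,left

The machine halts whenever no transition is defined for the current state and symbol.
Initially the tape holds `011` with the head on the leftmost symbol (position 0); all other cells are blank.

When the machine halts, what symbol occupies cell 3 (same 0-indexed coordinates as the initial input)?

0

A | [0]11..   read 0 → write 0, move right, go to B
B | 0[1]1..   read 1 → write 0, move left, go to A
A | [0]01..   read 0 → write 0, move right, go to B
B | 0[0]1..   read 0 → write ., move right, go to B
B | 0.[1]..   read 1 → write 0, move left, go to A
A | 0[.]0..   read . → write 0, move right, go to A
A | 00[0]..   read 0 → write 0, move right, go to B
B | 000[.].   read . → write 1, move left, go to A
A | 00[0]1.   read 0 → write 0, move right, go to B
B | 000[1].   read 1 → write 0, move left, go to A
A | 00[0]0.   read 0 → write 0, move right, go to B
B | 000[0].   read 0 → write ., move right, go to B
B | 000.[.]   read . → write 1, move left, go to A
A | 000[.]1   read . → write 0, move right, go to A
A | 0000[1]
Cell 3 holds 0 when M halts.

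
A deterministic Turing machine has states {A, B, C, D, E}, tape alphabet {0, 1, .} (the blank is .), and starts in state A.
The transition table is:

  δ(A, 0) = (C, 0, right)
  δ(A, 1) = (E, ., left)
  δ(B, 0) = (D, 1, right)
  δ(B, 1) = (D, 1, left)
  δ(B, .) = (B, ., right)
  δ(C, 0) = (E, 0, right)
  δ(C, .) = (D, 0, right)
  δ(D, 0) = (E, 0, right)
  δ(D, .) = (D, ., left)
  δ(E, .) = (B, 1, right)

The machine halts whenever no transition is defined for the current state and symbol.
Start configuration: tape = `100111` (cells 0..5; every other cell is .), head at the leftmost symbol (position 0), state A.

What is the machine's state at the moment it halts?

state=A head=0 tape=.[1]00111   (A,1)→(E,.,left)
state=E head=-1 tape=[.].00111   (E,.)→(B,1,right)
state=B head=0 tape=1[.]00111   (B,.)→(B,.,right)
state=B head=1 tape=1.[0]0111   (B,0)→(D,1,right)
state=D head=2 tape=1.1[0]111   (D,0)→(E,0,right)
state=E head=3 tape=1.10[1]11
No transition is defined for (E, 1); M halts in state E.

E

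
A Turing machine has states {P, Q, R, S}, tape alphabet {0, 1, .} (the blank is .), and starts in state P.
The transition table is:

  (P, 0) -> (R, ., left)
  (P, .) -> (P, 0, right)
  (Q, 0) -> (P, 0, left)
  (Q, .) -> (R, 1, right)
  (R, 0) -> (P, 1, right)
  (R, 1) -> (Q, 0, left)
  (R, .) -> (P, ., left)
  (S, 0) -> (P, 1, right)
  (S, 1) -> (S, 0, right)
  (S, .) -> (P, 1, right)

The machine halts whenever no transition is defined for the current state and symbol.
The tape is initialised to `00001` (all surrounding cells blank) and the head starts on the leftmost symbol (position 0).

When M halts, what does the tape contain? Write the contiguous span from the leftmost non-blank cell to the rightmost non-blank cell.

P | ..[0]0001   read 0 → write ., move left, go to R
R | .[.].0001   read . → write ., move left, go to P
P | [.]..0001   read . → write 0, move right, go to P
P | 0[.].0001   read . → write 0, move right, go to P
P | 00[.]0001   read . → write 0, move right, go to P
P | 000[0]001   read 0 → write ., move left, go to R
R | 00[0].001   read 0 → write 1, move right, go to P
P | 001[.]001   read . → write 0, move right, go to P
P | 0010[0]01   read 0 → write ., move left, go to R
R | 001[0].01   read 0 → write 1, move right, go to P
P | 0011[.]01   read . → write 0, move right, go to P
P | 00110[0]1   read 0 → write ., move left, go to R
R | 0011[0].1   read 0 → write 1, move right, go to P
P | 00111[.]1   read . → write 0, move right, go to P
P | 001110[1]
The non-blank tape span at halt is 0011101.

0011101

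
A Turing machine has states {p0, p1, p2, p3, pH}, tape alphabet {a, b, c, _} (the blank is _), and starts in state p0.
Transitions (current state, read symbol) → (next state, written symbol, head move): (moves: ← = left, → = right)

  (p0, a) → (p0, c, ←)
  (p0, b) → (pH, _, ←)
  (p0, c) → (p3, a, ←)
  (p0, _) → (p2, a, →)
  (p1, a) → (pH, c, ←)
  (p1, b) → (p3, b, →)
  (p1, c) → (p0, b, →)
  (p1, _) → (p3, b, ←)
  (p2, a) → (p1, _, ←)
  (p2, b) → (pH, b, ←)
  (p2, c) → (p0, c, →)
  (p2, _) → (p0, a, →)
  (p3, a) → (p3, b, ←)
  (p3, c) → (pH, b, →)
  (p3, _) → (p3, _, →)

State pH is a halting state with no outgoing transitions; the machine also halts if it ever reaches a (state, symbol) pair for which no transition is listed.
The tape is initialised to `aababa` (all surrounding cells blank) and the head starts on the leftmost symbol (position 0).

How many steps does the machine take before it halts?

7

state=p0 head=0 tape=__[a]ababa   (p0,a)→(p0,c,←)
state=p0 head=-1 tape=_[_]cababa   (p0,_)→(p2,a,→)
state=p2 head=0 tape=_a[c]ababa   (p2,c)→(p0,c,→)
state=p0 head=1 tape=_ac[a]baba   (p0,a)→(p0,c,←)
state=p0 head=0 tape=_a[c]cbaba   (p0,c)→(p3,a,←)
state=p3 head=-1 tape=_[a]acbaba   (p3,a)→(p3,b,←)
state=p3 head=-2 tape=[_]bacbaba   (p3,_)→(p3,_,→)
state=p3 head=-1 tape=_[b]acbaba
M halts after 7 transitions.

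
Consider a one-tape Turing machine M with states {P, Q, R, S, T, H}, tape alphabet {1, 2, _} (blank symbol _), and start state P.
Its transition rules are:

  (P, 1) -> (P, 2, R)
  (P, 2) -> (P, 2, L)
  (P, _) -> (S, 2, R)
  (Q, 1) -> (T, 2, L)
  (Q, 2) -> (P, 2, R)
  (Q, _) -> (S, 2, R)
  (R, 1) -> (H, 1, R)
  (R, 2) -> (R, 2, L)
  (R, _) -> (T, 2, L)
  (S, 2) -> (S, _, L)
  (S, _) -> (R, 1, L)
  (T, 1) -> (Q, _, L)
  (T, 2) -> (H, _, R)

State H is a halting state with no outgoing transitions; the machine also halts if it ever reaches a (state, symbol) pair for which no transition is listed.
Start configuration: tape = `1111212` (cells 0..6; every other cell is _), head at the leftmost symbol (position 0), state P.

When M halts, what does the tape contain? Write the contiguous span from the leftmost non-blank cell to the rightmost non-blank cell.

21__222212

state=P head=0 tape=____[1]111212   (P,1)→(P,2,R)
state=P head=1 tape=____2[1]11212   (P,1)→(P,2,R)
state=P head=2 tape=____22[1]1212   (P,1)→(P,2,R)
state=P head=3 tape=____222[1]212   (P,1)→(P,2,R)
state=P head=4 tape=____2222[2]12   (P,2)→(P,2,L)
state=P head=3 tape=____222[2]212   (P,2)→(P,2,L)
state=P head=2 tape=____22[2]2212   (P,2)→(P,2,L)
state=P head=1 tape=____2[2]22212   (P,2)→(P,2,L)
state=P head=0 tape=____[2]222212   (P,2)→(P,2,L)
state=P head=-1 tape=___[_]2222212   (P,_)→(S,2,R)
state=S head=0 tape=___2[2]222212   (S,2)→(S,_,L)
state=S head=-1 tape=___[2]_222212   (S,2)→(S,_,L)
state=S head=-2 tape=__[_]__222212   (S,_)→(R,1,L)
state=R head=-3 tape=_[_]1__222212   (R,_)→(T,2,L)
state=T head=-4 tape=[_]21__222212
The non-blank tape span at halt is 21__222212.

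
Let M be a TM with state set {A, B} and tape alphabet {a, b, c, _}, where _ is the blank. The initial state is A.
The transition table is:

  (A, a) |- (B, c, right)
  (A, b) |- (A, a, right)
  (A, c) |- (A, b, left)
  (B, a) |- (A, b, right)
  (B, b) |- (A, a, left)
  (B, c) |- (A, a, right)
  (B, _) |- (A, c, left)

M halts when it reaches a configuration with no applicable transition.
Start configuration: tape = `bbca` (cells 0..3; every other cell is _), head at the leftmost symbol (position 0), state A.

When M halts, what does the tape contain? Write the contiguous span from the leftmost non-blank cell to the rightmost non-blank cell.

state=A head=0 tape=_[b]bca   (A,b)→(A,a,right)
state=A head=1 tape=_a[b]ca   (A,b)→(A,a,right)
state=A head=2 tape=_aa[c]a   (A,c)→(A,b,left)
state=A head=1 tape=_a[a]ba   (A,a)→(B,c,right)
state=B head=2 tape=_ac[b]a   (B,b)→(A,a,left)
state=A head=1 tape=_a[c]aa   (A,c)→(A,b,left)
state=A head=0 tape=_[a]baa   (A,a)→(B,c,right)
state=B head=1 tape=_c[b]aa   (B,b)→(A,a,left)
state=A head=0 tape=_[c]aaa   (A,c)→(A,b,left)
state=A head=-1 tape=[_]baaa
The non-blank tape span at halt is baaa.

baaa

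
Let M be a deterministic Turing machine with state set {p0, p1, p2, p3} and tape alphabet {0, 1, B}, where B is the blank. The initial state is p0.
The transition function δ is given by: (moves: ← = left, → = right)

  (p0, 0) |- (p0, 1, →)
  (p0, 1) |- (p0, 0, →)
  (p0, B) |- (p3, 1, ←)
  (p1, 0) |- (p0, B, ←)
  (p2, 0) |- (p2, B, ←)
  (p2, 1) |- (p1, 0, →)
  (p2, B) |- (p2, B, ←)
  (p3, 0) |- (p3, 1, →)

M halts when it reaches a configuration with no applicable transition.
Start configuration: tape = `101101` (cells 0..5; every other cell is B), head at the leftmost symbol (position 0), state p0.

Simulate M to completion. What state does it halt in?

p0 | [1]01101B   read 1 → write 0, move →, go to p0
p0 | 0[0]1101B   read 0 → write 1, move →, go to p0
p0 | 01[1]101B   read 1 → write 0, move →, go to p0
p0 | 010[1]01B   read 1 → write 0, move →, go to p0
p0 | 0100[0]1B   read 0 → write 1, move →, go to p0
p0 | 01001[1]B   read 1 → write 0, move →, go to p0
p0 | 010010[B]   read B → write 1, move ←, go to p3
p3 | 01001[0]1   read 0 → write 1, move →, go to p3
p3 | 010011[1]
No transition is defined for (p3, 1); M halts in state p3.

p3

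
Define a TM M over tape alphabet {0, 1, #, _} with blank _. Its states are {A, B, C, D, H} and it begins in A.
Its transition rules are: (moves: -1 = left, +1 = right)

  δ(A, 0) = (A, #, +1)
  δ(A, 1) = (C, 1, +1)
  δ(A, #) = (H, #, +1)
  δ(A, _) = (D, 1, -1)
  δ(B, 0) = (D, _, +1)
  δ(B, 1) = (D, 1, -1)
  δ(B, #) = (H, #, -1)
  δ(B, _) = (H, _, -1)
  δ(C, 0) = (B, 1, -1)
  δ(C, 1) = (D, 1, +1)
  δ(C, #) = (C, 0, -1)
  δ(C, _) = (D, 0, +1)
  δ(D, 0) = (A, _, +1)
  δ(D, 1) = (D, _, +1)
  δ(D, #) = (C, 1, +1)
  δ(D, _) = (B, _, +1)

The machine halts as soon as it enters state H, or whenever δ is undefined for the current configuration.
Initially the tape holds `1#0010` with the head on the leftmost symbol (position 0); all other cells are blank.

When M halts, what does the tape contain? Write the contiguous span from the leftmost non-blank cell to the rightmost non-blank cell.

A | [1]#0010__   read 1 → write 1, move +1, go to C
C | 1[#]0010__   read # → write 0, move -1, go to C
C | [1]00010__   read 1 → write 1, move +1, go to D
D | 1[0]0010__   read 0 → write _, move +1, go to A
A | 1_[0]010__   read 0 → write #, move +1, go to A
A | 1_#[0]10__   read 0 → write #, move +1, go to A
A | 1_##[1]0__   read 1 → write 1, move +1, go to C
C | 1_##1[0]__   read 0 → write 1, move -1, go to B
B | 1_##[1]1__   read 1 → write 1, move -1, go to D
D | 1_#[#]11__   read # → write 1, move +1, go to C
C | 1_#1[1]1__   read 1 → write 1, move +1, go to D
D | 1_#11[1]__   read 1 → write _, move +1, go to D
D | 1_#11_[_]_   read _ → write _, move +1, go to B
B | 1_#11__[_]   read _ → write _, move -1, go to H
H | 1_#11_[_]_
The non-blank tape span at halt is 1_#11.

1_#11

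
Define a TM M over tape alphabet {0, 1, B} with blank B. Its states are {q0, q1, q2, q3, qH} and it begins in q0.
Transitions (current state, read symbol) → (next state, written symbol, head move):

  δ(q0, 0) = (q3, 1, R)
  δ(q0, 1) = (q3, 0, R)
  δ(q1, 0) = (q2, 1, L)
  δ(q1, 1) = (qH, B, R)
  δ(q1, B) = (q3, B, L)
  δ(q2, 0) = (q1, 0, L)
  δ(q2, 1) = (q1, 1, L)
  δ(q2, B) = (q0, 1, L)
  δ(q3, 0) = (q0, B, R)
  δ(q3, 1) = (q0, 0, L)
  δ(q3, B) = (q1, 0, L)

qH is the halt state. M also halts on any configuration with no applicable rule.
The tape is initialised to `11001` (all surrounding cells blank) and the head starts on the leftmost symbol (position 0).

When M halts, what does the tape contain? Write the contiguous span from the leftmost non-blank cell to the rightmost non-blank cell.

1B1B0

q0 | [1]1001BB   read 1 → write 0, move R, go to q3
q3 | 0[1]001BB   read 1 → write 0, move L, go to q0
q0 | [0]0001BB   read 0 → write 1, move R, go to q3
q3 | 1[0]001BB   read 0 → write B, move R, go to q0
q0 | 1B[0]01BB   read 0 → write 1, move R, go to q3
q3 | 1B1[0]1BB   read 0 → write B, move R, go to q0
q0 | 1B1B[1]BB   read 1 → write 0, move R, go to q3
q3 | 1B1B0[B]B   read B → write 0, move L, go to q1
q1 | 1B1B[0]0B   read 0 → write 1, move L, go to q2
q2 | 1B1[B]10B   read B → write 1, move L, go to q0
q0 | 1B[1]110B   read 1 → write 0, move R, go to q3
q3 | 1B0[1]10B   read 1 → write 0, move L, go to q0
q0 | 1B[0]010B   read 0 → write 1, move R, go to q3
q3 | 1B1[0]10B   read 0 → write B, move R, go to q0
q0 | 1B1B[1]0B   read 1 → write 0, move R, go to q3
q3 | 1B1B0[0]B   read 0 → write B, move R, go to q0
q0 | 1B1B0B[B]
The non-blank tape span at halt is 1B1B0.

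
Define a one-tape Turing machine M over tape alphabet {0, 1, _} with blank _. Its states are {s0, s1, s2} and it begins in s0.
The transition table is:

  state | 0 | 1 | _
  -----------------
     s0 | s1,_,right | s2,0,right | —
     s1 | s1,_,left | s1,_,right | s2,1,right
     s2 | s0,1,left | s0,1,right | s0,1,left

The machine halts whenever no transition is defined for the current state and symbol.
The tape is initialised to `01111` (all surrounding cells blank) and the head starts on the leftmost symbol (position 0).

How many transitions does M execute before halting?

9

s0 | [0]1111___   read 0 → write _, move right, go to s1
s1 | _[1]111___   read 1 → write _, move right, go to s1
s1 | __[1]11___   read 1 → write _, move right, go to s1
s1 | ___[1]1___   read 1 → write _, move right, go to s1
s1 | ____[1]___   read 1 → write _, move right, go to s1
s1 | _____[_]__   read _ → write 1, move right, go to s2
s2 | _____1[_]_   read _ → write 1, move left, go to s0
s0 | _____[1]1_   read 1 → write 0, move right, go to s2
s2 | _____0[1]_   read 1 → write 1, move right, go to s0
s0 | _____01[_]
M halts after 9 transitions.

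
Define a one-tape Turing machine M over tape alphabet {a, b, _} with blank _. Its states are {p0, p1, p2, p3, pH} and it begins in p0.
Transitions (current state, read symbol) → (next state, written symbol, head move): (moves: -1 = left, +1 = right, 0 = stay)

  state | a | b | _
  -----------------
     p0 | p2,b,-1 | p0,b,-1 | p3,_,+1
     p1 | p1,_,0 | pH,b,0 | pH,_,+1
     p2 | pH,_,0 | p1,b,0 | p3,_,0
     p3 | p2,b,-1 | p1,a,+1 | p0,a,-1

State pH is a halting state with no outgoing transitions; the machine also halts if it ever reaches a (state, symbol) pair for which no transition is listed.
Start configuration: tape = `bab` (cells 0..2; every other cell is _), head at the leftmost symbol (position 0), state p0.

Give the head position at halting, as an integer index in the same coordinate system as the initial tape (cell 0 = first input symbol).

2

state=p0 head=0 tape=_[b]ab   (p0,b)→(p0,b,-1)
state=p0 head=-1 tape=[_]bab   (p0,_)→(p3,_,+1)
state=p3 head=0 tape=_[b]ab   (p3,b)→(p1,a,+1)
state=p1 head=1 tape=_a[a]b   (p1,a)→(p1,_,0)
state=p1 head=1 tape=_a[_]b   (p1,_)→(pH,_,+1)
state=pH head=2 tape=_a_[b]
At halt the head is at cell 2.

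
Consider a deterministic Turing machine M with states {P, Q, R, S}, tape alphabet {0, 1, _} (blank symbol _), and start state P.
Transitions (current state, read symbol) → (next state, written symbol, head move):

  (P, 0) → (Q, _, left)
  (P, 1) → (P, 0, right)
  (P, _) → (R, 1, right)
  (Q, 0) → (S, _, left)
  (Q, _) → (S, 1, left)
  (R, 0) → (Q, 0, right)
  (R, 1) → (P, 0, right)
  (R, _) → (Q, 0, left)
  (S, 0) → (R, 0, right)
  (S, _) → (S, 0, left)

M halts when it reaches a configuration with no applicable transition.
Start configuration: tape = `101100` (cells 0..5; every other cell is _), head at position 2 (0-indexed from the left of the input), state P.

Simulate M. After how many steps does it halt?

P | 10[1]100   read 1 → write 0, move right, go to P
P | 100[1]00   read 1 → write 0, move right, go to P
P | 1000[0]0   read 0 → write _, move left, go to Q
Q | 100[0]_0   read 0 → write _, move left, go to S
S | 10[0]__0   read 0 → write 0, move right, go to R
R | 100[_]_0   read _ → write 0, move left, go to Q
Q | 10[0]0_0   read 0 → write _, move left, go to S
S | 1[0]_0_0   read 0 → write 0, move right, go to R
R | 10[_]0_0   read _ → write 0, move left, go to Q
Q | 1[0]00_0   read 0 → write _, move left, go to S
S | [1]_00_0
M halts after 10 transitions.

10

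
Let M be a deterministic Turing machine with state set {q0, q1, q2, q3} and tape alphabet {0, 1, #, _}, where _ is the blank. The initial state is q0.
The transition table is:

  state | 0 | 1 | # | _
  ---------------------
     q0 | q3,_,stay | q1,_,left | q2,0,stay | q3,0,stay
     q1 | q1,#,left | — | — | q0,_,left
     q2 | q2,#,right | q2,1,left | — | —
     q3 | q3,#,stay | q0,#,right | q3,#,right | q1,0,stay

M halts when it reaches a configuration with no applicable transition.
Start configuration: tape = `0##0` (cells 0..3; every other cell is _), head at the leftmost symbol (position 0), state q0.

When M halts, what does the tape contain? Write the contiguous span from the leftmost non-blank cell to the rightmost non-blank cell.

state=q0 head=0 tape=__[0]##0   (q0,0)→(q3,_,stay)
state=q3 head=0 tape=__[_]##0   (q3,_)→(q1,0,stay)
state=q1 head=0 tape=__[0]##0   (q1,0)→(q1,#,left)
state=q1 head=-1 tape=_[_]###0   (q1,_)→(q0,_,left)
state=q0 head=-2 tape=[_]_###0   (q0,_)→(q3,0,stay)
state=q3 head=-2 tape=[0]_###0   (q3,0)→(q3,#,stay)
state=q3 head=-2 tape=[#]_###0   (q3,#)→(q3,#,right)
state=q3 head=-1 tape=#[_]###0   (q3,_)→(q1,0,stay)
state=q1 head=-1 tape=#[0]###0   (q1,0)→(q1,#,left)
state=q1 head=-2 tape=[#]####0
The non-blank tape span at halt is #####0.

#####0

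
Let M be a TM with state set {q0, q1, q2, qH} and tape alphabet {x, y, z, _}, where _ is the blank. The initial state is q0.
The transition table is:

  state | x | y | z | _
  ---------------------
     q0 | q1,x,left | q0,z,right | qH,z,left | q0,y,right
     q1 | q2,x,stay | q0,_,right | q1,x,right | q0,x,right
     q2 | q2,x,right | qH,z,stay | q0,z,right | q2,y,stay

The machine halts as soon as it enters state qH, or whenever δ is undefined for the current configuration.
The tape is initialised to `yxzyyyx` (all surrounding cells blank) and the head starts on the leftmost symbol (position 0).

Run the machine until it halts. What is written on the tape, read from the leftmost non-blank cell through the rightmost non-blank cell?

q0 | [y]xzyyyx_   read y → write z, move right, go to q0
q0 | z[x]zyyyx_   read x → write x, move left, go to q1
q1 | [z]xzyyyx_   read z → write x, move right, go to q1
q1 | x[x]zyyyx_   read x → write x, move stay, go to q2
q2 | x[x]zyyyx_   read x → write x, move right, go to q2
q2 | xx[z]yyyx_   read z → write z, move right, go to q0
q0 | xxz[y]yyx_   read y → write z, move right, go to q0
q0 | xxzz[y]yx_   read y → write z, move right, go to q0
q0 | xxzzz[y]x_   read y → write z, move right, go to q0
q0 | xxzzzz[x]_   read x → write x, move left, go to q1
q1 | xxzzz[z]x_   read z → write x, move right, go to q1
q1 | xxzzzx[x]_   read x → write x, move stay, go to q2
q2 | xxzzzx[x]_   read x → write x, move right, go to q2
q2 | xxzzzxx[_]   read _ → write y, move stay, go to q2
q2 | xxzzzxx[y]   read y → write z, move stay, go to qH
qH | xxzzzxx[z]
The non-blank tape span at halt is xxzzzxxz.

xxzzzxxz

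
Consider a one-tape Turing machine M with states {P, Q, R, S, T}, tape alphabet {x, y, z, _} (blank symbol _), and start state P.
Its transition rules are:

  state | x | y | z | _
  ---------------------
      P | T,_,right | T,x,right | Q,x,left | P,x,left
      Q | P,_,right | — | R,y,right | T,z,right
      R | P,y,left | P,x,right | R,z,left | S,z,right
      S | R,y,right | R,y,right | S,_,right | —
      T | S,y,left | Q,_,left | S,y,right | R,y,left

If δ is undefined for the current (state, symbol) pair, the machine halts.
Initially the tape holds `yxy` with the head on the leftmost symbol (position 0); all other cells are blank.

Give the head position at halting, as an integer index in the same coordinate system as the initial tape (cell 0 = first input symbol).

3

P | [y]xy__   read y → write x, move right, go to T
T | x[x]y__   read x → write y, move left, go to S
S | [x]yy__   read x → write y, move right, go to R
R | y[y]y__   read y → write x, move right, go to P
P | yx[y]__   read y → write x, move right, go to T
T | yxx[_]_   read _ → write y, move left, go to R
R | yx[x]y_   read x → write y, move left, go to P
P | y[x]yy_   read x → write _, move right, go to T
T | y_[y]y_   read y → write _, move left, go to Q
Q | y[_]_y_   read _ → write z, move right, go to T
T | yz[_]y_   read _ → write y, move left, go to R
R | y[z]yy_   read z → write z, move left, go to R
R | [y]zyy_   read y → write x, move right, go to P
P | x[z]yy_   read z → write x, move left, go to Q
Q | [x]xyy_   read x → write _, move right, go to P
P | _[x]yy_   read x → write _, move right, go to T
T | __[y]y_   read y → write _, move left, go to Q
Q | _[_]_y_   read _ → write z, move right, go to T
T | _z[_]y_   read _ → write y, move left, go to R
R | _[z]yy_   read z → write z, move left, go to R
R | [_]zyy_   read _ → write z, move right, go to S
S | z[z]yy_   read z → write _, move right, go to S
S | z_[y]y_   read y → write y, move right, go to R
R | z_y[y]_   read y → write x, move right, go to P
P | z_yx[_]   read _ → write x, move left, go to P
P | z_y[x]x   read x → write _, move right, go to T
T | z_y_[x]   read x → write y, move left, go to S
S | z_y[_]y
At halt the head is at cell 3.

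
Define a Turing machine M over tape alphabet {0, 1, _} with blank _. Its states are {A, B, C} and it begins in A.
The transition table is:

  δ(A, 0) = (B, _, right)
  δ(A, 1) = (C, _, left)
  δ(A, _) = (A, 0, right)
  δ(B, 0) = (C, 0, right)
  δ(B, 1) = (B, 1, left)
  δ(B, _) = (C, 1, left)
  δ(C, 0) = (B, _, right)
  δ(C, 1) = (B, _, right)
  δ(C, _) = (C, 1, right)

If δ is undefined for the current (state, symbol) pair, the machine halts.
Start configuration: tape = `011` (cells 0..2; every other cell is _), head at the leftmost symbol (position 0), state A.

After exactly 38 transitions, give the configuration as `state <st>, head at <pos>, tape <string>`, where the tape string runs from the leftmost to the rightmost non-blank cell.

state=A head=0 tape=______[0]11   (A,0)→(B,_,right)
state=B head=1 tape=_______[1]1   (B,1)→(B,1,left)
state=B head=0 tape=______[_]11   (B,_)→(C,1,left)
state=C head=-1 tape=_____[_]111   (C,_)→(C,1,right)
state=C head=0 tape=_____1[1]11   (C,1)→(B,_,right)
state=B head=1 tape=_____1_[1]1   (B,1)→(B,1,left)
state=B head=0 tape=_____1[_]11   (B,_)→(C,1,left)
state=C head=-1 tape=_____[1]111   (C,1)→(B,_,right)
state=B head=0 tape=______[1]11   (B,1)→(B,1,left)
state=B head=-1 tape=_____[_]111   (B,_)→(C,1,left)
state=C head=-2 tape=____[_]1111   (C,_)→(C,1,right)
state=C head=-1 tape=____1[1]111   (C,1)→(B,_,right)
state=B head=0 tape=____1_[1]11   (B,1)→(B,1,left)
state=B head=-1 tape=____1[_]111   (B,_)→(C,1,left)
state=C head=-2 tape=____[1]1111   (C,1)→(B,_,right)
state=B head=-1 tape=_____[1]111   (B,1)→(B,1,left)
state=B head=-2 tape=____[_]1111   (B,_)→(C,1,left)
state=C head=-3 tape=___[_]11111   (C,_)→(C,1,right)
state=C head=-2 tape=___1[1]1111   (C,1)→(B,_,right)
state=B head=-1 tape=___1_[1]111   (B,1)→(B,1,left)
state=B head=-2 tape=___1[_]1111   (B,_)→(C,1,left)
state=C head=-3 tape=___[1]11111   (C,1)→(B,_,right)
state=B head=-2 tape=____[1]1111   (B,1)→(B,1,left)
state=B head=-3 tape=___[_]11111   (B,_)→(C,1,left)
state=C head=-4 tape=__[_]111111   (C,_)→(C,1,right)
state=C head=-3 tape=__1[1]11111   (C,1)→(B,_,right)
state=B head=-2 tape=__1_[1]1111   (B,1)→(B,1,left)
state=B head=-3 tape=__1[_]11111   (B,_)→(C,1,left)
state=C head=-4 tape=__[1]111111   (C,1)→(B,_,right)
state=B head=-3 tape=___[1]11111   (B,1)→(B,1,left)
state=B head=-4 tape=__[_]111111   (B,_)→(C,1,left)
state=C head=-5 tape=_[_]1111111   (C,_)→(C,1,right)
state=C head=-4 tape=_1[1]111111   (C,1)→(B,_,right)
state=B head=-3 tape=_1_[1]11111   (B,1)→(B,1,left)
state=B head=-4 tape=_1[_]111111   (B,_)→(C,1,left)
state=C head=-5 tape=_[1]1111111   (C,1)→(B,_,right)
state=B head=-4 tape=__[1]111111   (B,1)→(B,1,left)
state=B head=-5 tape=_[_]1111111   (B,_)→(C,1,left)
state=C head=-6 tape=[_]11111111
After 38 steps: state C, head at -6, tape 11111111.

state C, head at -6, tape 11111111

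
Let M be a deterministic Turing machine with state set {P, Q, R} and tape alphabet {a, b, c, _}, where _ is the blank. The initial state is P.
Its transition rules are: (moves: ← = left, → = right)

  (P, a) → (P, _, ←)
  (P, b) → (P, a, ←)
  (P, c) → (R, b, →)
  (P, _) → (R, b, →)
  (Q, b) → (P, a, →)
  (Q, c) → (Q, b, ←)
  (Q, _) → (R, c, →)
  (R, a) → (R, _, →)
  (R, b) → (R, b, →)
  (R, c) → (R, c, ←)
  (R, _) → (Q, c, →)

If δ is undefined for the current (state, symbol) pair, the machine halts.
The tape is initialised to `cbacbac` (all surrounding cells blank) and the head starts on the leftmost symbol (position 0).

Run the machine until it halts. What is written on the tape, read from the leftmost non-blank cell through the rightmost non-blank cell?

b_cabbac

P | _[c]bacbac   read c → write b, move →, go to R
R | _b[b]acbac   read b → write b, move →, go to R
R | _bb[a]cbac   read a → write _, move →, go to R
R | _bb_[c]bac   read c → write c, move ←, go to R
R | _bb[_]cbac   read _ → write c, move →, go to Q
Q | _bbc[c]bac   read c → write b, move ←, go to Q
Q | _bb[c]bbac   read c → write b, move ←, go to Q
Q | _b[b]bbbac   read b → write a, move →, go to P
P | _ba[b]bbac   read b → write a, move ←, go to P
P | _b[a]abbac   read a → write _, move ←, go to P
P | _[b]_abbac   read b → write a, move ←, go to P
P | [_]a_abbac   read _ → write b, move →, go to R
R | b[a]_abbac   read a → write _, move →, go to R
R | b_[_]abbac   read _ → write c, move →, go to Q
Q | b_c[a]bbac
The non-blank tape span at halt is b_cabbac.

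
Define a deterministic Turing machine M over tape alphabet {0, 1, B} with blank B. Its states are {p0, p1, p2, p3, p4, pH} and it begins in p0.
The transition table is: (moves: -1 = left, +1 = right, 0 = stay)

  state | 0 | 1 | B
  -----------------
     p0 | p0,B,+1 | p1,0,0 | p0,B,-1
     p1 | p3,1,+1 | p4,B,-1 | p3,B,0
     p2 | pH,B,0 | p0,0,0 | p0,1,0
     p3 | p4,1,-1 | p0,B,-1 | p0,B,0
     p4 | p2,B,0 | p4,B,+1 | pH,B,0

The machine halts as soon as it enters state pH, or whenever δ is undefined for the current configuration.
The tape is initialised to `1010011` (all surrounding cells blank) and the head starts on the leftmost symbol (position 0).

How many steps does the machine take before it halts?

p0 | [1]010011B   read 1 → write 0, move 0, go to p1
p1 | [0]010011B   read 0 → write 1, move +1, go to p3
p3 | 1[0]10011B   read 0 → write 1, move -1, go to p4
p4 | [1]110011B   read 1 → write B, move +1, go to p4
p4 | B[1]10011B   read 1 → write B, move +1, go to p4
p4 | BB[1]0011B   read 1 → write B, move +1, go to p4
p4 | BBB[0]011B   read 0 → write B, move 0, go to p2
p2 | BBB[B]011B   read B → write 1, move 0, go to p0
p0 | BBB[1]011B   read 1 → write 0, move 0, go to p1
p1 | BBB[0]011B   read 0 → write 1, move +1, go to p3
p3 | BBB1[0]11B   read 0 → write 1, move -1, go to p4
p4 | BBB[1]111B   read 1 → write B, move +1, go to p4
p4 | BBBB[1]11B   read 1 → write B, move +1, go to p4
p4 | BBBBB[1]1B   read 1 → write B, move +1, go to p4
p4 | BBBBBB[1]B   read 1 → write B, move +1, go to p4
p4 | BBBBBBB[B]   read B → write B, move 0, go to pH
pH | BBBBBBB[B]
M halts after 16 transitions.

16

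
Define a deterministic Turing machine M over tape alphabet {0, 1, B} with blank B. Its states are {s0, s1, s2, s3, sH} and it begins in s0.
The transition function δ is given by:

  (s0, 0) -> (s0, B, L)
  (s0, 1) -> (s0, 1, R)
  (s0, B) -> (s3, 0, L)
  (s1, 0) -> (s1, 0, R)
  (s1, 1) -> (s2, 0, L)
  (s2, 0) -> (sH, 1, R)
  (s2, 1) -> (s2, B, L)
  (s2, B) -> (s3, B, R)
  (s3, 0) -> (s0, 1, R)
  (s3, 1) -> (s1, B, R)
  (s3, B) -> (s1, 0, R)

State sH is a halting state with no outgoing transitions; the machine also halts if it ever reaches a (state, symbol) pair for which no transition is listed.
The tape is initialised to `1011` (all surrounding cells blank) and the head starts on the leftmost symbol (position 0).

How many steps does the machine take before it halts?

state=s0 head=0 tape=[1]011   (s0,1)→(s0,1,R)
state=s0 head=1 tape=1[0]11   (s0,0)→(s0,B,L)
state=s0 head=0 tape=[1]B11   (s0,1)→(s0,1,R)
state=s0 head=1 tape=1[B]11   (s0,B)→(s3,0,L)
state=s3 head=0 tape=[1]011   (s3,1)→(s1,B,R)
state=s1 head=1 tape=B[0]11   (s1,0)→(s1,0,R)
state=s1 head=2 tape=B0[1]1   (s1,1)→(s2,0,L)
state=s2 head=1 tape=B[0]01   (s2,0)→(sH,1,R)
state=sH head=2 tape=B1[0]1
M halts after 8 transitions.

8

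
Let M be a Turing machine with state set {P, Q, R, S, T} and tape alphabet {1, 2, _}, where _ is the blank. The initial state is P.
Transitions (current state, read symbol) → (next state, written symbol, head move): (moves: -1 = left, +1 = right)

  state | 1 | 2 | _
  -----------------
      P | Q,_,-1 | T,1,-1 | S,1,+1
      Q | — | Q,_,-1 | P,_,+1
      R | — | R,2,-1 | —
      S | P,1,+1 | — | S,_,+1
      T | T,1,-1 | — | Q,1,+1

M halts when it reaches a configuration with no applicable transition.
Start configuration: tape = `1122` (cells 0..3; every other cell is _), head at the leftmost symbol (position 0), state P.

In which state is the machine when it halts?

Q

state=P head=0 tape=_[1]122   (P,1)→(Q,_,-1)
state=Q head=-1 tape=[_]_122   (Q,_)→(P,_,+1)
state=P head=0 tape=_[_]122   (P,_)→(S,1,+1)
state=S head=1 tape=_1[1]22   (S,1)→(P,1,+1)
state=P head=2 tape=_11[2]2   (P,2)→(T,1,-1)
state=T head=1 tape=_1[1]12   (T,1)→(T,1,-1)
state=T head=0 tape=_[1]112   (T,1)→(T,1,-1)
state=T head=-1 tape=[_]1112   (T,_)→(Q,1,+1)
state=Q head=0 tape=1[1]112
No transition is defined for (Q, 1); M halts in state Q.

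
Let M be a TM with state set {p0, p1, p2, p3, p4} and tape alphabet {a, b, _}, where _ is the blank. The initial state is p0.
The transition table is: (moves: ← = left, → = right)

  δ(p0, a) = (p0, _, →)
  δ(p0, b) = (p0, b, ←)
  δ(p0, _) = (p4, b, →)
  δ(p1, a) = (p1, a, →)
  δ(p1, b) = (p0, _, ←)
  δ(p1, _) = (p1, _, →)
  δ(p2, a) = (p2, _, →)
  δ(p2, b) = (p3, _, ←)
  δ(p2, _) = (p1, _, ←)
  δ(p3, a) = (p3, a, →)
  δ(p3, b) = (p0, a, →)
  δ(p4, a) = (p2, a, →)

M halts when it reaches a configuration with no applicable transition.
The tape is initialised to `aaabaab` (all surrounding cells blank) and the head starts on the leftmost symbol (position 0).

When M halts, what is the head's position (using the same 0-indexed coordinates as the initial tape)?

state=p0 head=0 tape=[a]aabaab   (p0,a)→(p0,_,→)
state=p0 head=1 tape=_[a]abaab   (p0,a)→(p0,_,→)
state=p0 head=2 tape=__[a]baab   (p0,a)→(p0,_,→)
state=p0 head=3 tape=___[b]aab   (p0,b)→(p0,b,←)
state=p0 head=2 tape=__[_]baab   (p0,_)→(p4,b,→)
state=p4 head=3 tape=__b[b]aab
At halt the head is at cell 3.

3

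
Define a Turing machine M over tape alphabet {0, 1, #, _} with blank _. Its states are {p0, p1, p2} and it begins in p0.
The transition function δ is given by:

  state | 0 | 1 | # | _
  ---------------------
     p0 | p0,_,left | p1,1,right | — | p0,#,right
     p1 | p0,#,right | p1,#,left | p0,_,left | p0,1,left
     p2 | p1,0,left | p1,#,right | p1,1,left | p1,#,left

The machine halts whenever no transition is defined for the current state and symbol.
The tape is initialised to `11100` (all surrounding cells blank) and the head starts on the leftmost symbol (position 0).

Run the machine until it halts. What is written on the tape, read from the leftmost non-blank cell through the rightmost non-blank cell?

#####100

p0 | ___[1]1100   read 1 → write 1, move right, go to p1
p1 | ___1[1]100   read 1 → write #, move left, go to p1
p1 | ___[1]#100   read 1 → write #, move left, go to p1
p1 | __[_]##100   read _ → write 1, move left, go to p0
p0 | _[_]1##100   read _ → write #, move right, go to p0
p0 | _#[1]##100   read 1 → write 1, move right, go to p1
p1 | _#1[#]#100   read # → write _, move left, go to p0
p0 | _#[1]_#100   read 1 → write 1, move right, go to p1
p1 | _#1[_]#100   read _ → write 1, move left, go to p0
p0 | _#[1]1#100   read 1 → write 1, move right, go to p1
p1 | _#1[1]#100   read 1 → write #, move left, go to p1
p1 | _#[1]##100   read 1 → write #, move left, go to p1
p1 | _[#]###100   read # → write _, move left, go to p0
p0 | [_]_###100   read _ → write #, move right, go to p0
p0 | #[_]###100   read _ → write #, move right, go to p0
p0 | ##[#]##100
The non-blank tape span at halt is #####100.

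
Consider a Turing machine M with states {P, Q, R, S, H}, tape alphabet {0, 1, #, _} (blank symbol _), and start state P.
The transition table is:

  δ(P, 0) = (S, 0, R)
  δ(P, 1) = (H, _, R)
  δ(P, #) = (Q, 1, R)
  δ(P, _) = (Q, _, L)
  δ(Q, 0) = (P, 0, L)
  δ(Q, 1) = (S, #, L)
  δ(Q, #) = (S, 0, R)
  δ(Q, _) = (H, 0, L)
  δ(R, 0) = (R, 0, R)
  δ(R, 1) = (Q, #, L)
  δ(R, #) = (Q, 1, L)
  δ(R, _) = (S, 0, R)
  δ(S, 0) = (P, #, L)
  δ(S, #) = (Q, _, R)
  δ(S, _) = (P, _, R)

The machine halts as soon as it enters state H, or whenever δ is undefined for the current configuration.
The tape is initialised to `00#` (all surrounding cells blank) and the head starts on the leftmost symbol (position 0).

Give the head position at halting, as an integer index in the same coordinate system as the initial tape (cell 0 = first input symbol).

P | [0]0#__   read 0 → write 0, move R, go to S
S | 0[0]#__   read 0 → write #, move L, go to P
P | [0]##__   read 0 → write 0, move R, go to S
S | 0[#]#__   read # → write _, move R, go to Q
Q | 0_[#]__   read # → write 0, move R, go to S
S | 0_0[_]_   read _ → write _, move R, go to P
P | 0_0_[_]   read _ → write _, move L, go to Q
Q | 0_0[_]_   read _ → write 0, move L, go to H
H | 0_[0]0_
At halt the head is at cell 2.

2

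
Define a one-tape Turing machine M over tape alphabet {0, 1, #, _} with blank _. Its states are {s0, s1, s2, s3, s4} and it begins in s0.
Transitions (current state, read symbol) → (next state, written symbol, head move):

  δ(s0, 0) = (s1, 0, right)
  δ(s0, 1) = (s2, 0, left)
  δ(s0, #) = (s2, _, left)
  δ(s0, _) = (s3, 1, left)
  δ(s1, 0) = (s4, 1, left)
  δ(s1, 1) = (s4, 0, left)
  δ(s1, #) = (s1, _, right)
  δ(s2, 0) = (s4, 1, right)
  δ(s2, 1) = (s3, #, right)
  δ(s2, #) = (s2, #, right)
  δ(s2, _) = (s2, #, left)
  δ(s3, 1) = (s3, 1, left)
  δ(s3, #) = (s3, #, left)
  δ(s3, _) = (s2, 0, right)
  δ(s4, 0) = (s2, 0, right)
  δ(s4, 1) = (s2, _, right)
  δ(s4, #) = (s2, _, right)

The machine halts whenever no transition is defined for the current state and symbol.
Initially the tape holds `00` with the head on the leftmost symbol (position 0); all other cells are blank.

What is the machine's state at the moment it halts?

s3

s0 | [0]0___   read 0 → write 0, move right, go to s1
s1 | 0[0]___   read 0 → write 1, move left, go to s4
s4 | [0]1___   read 0 → write 0, move right, go to s2
s2 | 0[1]___   read 1 → write #, move right, go to s3
s3 | 0#[_]__   read _ → write 0, move right, go to s2
s2 | 0#0[_]_   read _ → write #, move left, go to s2
s2 | 0#[0]#_   read 0 → write 1, move right, go to s4
s4 | 0#1[#]_   read # → write _, move right, go to s2
s2 | 0#1_[_]   read _ → write #, move left, go to s2
s2 | 0#1[_]#   read _ → write #, move left, go to s2
s2 | 0#[1]##   read 1 → write #, move right, go to s3
s3 | 0##[#]#   read # → write #, move left, go to s3
s3 | 0#[#]##   read # → write #, move left, go to s3
s3 | 0[#]###   read # → write #, move left, go to s3
s3 | [0]####
No transition is defined for (s3, 0); M halts in state s3.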